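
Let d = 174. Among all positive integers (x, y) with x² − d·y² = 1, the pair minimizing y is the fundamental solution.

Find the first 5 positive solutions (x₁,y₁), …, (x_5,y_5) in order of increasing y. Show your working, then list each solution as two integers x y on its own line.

[13; 5,4,5,26] for √174; ℓ=4 ⇒ convergent index 3
step 0: (13, 1)  from 13·(1,0) + (0,1)
step 1: (66, 5)  from 5·(13,1) + (1,0)
step 2: (277, 21)  from 4·(66,5) + (13,1)
step 3: (1451, 110)  from 5·(277,21) + (66,5)
(x₁, y₁) = (1451, 110);  1451² − 174·110² = 1 ✓
k=2:  x_2 = 1451·1451+174·110·110 = 4210801,  y_2 = 1451·110+110·1451 = 319220
k=3:  x_3 = 1451·4210801+174·110·319220 = 12219743051,  y_3 = 1451·319220+110·4210801 = 926376330
k=4:  x_4 = 1451·12219743051+174·110·926376330 = 35461690123201,  y_4 = 1451·926376330+110·12219743051 = 2688343790440
k=5:  x_5 = 1451·35461690123201+174·110·2688343790440 = 102909812517786251,  y_5 = 1451·2688343790440+110·35461690123201 = 7801572753480550

1451 110
4210801 319220
12219743051 926376330
35461690123201 2688343790440
102909812517786251 7801572753480550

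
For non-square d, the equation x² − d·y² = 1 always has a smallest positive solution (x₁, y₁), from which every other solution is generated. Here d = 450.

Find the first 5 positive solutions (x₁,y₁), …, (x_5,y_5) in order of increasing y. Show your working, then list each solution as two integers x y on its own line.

19601 924
768398401 36222648
30122754096401 1420000245972
1180872205318713601 55666849606371696
46292552162781456490001 2182251836848982980620

√450 = [21; 4,1,2,4,2,1,4,42, …], period ℓ=8 (even) → k=7
k=0  a_k=21  p_k/q_k = 21/1
k=1  a_k=4  p_k/q_k = 85/4
…
k=6  a_k=1  p_k/q_k = 4179/197
k=7  a_k=4  p_k/q_k = 19601/924
→ (19601, 924).  Check: 19601²=384199201, 450·924²=384199200, difference 1.
(x_2, y_2) = (19601·19601 + 450·924·924, 19601·924 + 924·19601) = (768398401, 36222648)
(x_3, y_3) = (19601·768398401 + 450·924·36222648, 19601·36222648 + 924·768398401) = (30122754096401, 1420000245972)
(x_4, y_4) = (19601·30122754096401 + 450·924·1420000245972, 19601·1420000245972 + 924·30122754096401) = (1180872205318713601, 55666849606371696)
(x_5, y_5) = (19601·1180872205318713601 + 450·924·55666849606371696, 19601·55666849606371696 + 924·1180872205318713601) = (46292552162781456490001, 2182251836848982980620)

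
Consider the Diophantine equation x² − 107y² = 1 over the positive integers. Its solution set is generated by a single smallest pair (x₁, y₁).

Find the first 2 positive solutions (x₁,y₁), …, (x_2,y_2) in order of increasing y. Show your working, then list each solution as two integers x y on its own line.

[10; 2,1,9,1,2,20] for √107; ℓ=6 ⇒ convergent index 5
i=0: a=10 ⇒ p=10, q=1
…
i=3: a=9 ⇒ p=300, q=29
i=4: a=1 ⇒ p=331, q=32
i=5: a=2 ⇒ p=962, q=93
fundamental: x₁=962, y₁=93  (since 925444 − 107·8649 = 1)
(962+93√107)^2 = 1850887 + 178932√107

962 93
1850887 178932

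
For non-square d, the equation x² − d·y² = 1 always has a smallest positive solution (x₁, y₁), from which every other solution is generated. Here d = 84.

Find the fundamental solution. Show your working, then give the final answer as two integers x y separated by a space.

55 6

[9; 6,18] for √84; ℓ=2 ⇒ convergent index 1
a_0=9:  p_0=9·1+0=9,  q_0=9·0+1=1
a_1=6:  p_1=6·9+1=55,  q_1=6·1+0=6
(x₁, y₁) = (55, 6);  55² − 84·6² = 1 ✓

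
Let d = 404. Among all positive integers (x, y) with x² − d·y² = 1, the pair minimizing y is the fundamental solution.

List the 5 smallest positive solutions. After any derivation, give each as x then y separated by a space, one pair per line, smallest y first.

201 10
80801 4020
32481801 1616030
13057603201 649640040
5249124005001 261153680050

[20; 10,40] for √404; ℓ=2 ⇒ convergent index 1
i=0: a=20 ⇒ p=20, q=1
i=1: a=10 ⇒ p=201, q=10
fundamental: x₁=201, y₁=10  (since 40401 − 404·100 = 1)
n=2: (201,10)∘(201,10) = (201·201+404·10·10, 201·10+10·201) = (80801,4020)
n=3: (80801,4020)∘(201,10) = (201·80801+404·10·4020, 201·4020+10·80801) = (32481801,1616030)
n=4: (32481801,1616030)∘(201,10) = (201·32481801+404·10·1616030, 201·1616030+10·32481801) = (13057603201,649640040)
n=5: (13057603201,649640040)∘(201,10) = (201·13057603201+404·10·649640040, 201·649640040+10·13057603201) = (5249124005001,261153680050)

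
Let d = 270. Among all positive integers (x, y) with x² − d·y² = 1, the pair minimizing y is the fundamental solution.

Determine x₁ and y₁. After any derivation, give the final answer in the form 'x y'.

5291 322

√270 = [16; 2,3,6,3,2,32, …], period ℓ=6 (even) → k=5
a_0=16:  p_0=16·1+0=16,  q_0=16·0+1=1
…
a_3=6:  p_3=6·115+33=723,  q_3=6·7+2=44
a_4=3:  p_4=3·723+115=2284,  q_4=3·44+7=139
a_5=2:  p_5=2·2284+723=5291,  q_5=2·139+44=322
fundamental: x₁=5291, y₁=322  (since 27994681 − 270·103684 = 1)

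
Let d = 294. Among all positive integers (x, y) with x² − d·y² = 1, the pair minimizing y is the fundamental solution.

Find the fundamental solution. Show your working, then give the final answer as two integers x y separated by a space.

4801 280

√294 → a₀=17, period (6,1,4,1,6,34); ℓ=6 even so k=5
k=0  a_k=17  p_k/q_k = 17/1
k=1  a_k=6  p_k/q_k = 103/6
…
k=4  a_k=1  p_k/q_k = 703/41
k=5  a_k=6  p_k/q_k = 4801/280
fundamental: x₁=4801, y₁=280  (since 23049601 − 294·78400 = 1)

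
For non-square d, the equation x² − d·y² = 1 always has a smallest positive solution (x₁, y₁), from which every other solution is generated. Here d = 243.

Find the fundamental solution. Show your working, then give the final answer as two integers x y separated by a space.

[15; 1,1,2,3,15,3,2,1,1,30] for √243; ℓ=10 ⇒ convergent index 9
a_0=15:  p_0=15·1+0=15,  q_0=15·0+1=1
…
a_2=1:  p_2=1·16+15=31,  q_2=1·1+1=2
…
a_4=3:  p_4=3·78+31=265,  q_4=3·5+2=17
a_5=15:  p_5=15·265+78=4053,  q_5=15·17+5=260
a_6=3:  p_6=3·4053+265=12424,  q_6=3·260+17=797
a_7=2:  p_7=2·12424+4053=28901,  q_7=2·797+260=1854
a_8=1:  p_8=1·28901+12424=41325,  q_8=1·1854+797=2651
a_9=1:  p_9=1·41325+28901=70226,  q_9=1·2651+1854=4505
(x₁, y₁) = (70226, 4505);  70226² − 243·4505² = 1 ✓

70226 4505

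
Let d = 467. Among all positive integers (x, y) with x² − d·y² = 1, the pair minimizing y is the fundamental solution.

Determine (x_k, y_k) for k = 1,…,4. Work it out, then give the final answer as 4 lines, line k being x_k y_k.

1625626 75225
5285319783751 244575431700
17183906517558380626 795176361465413175
55869210433019434807260001 2585318735566902940613400

√467 → a₀=21, period (1,1,1,1,3,…,1,1,42); ℓ=14 even so k=13
i=0: a=21 ⇒ p=21, q=1
…
i=3: a=1 ⇒ p=65, q=3
…
i=5: a=3 ⇒ p=389, q=18
…
i=7: a=21 ⇒ p=27164, q=1257
i=8: a=3 ⇒ p=82767, q=3830
…
i=12: a=1 ⇒ p=991929, q=45901
i=13: a=1 ⇒ p=1625626, q=75225
(x₁, y₁) = (1625626, 75225);  1625626² − 467·75225² = 1 ✓
(1625626+75225√467)^2 = 5285319783751 + 244575431700√467
(1625626+75225√467)^3 = 17183906517558380626 + 795176361465413175√467
(1625626+75225√467)^4 = 55869210433019434807260001 + 2585318735566902940613400√467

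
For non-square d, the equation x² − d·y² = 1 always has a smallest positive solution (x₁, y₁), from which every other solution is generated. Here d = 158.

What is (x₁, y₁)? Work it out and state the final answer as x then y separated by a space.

7743 616

√158 = [12; 1,1,3,12,3,1,1,24, …], period ℓ=8 (even) → k=7
i=0: a=12 ⇒ p=12, q=1
i=1: a=1 ⇒ p=13, q=1
i=2: a=1 ⇒ p=25, q=2
i=3: a=3 ⇒ p=88, q=7
…
i=6: a=1 ⇒ p=4412, q=351
i=7: a=1 ⇒ p=7743, q=616
→ (7743, 616).  Check: 7743²=59954049, 158·616²=59954048, difference 1.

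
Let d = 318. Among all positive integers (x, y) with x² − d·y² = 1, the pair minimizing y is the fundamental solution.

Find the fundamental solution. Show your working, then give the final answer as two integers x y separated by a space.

√318 → a₀=17, period (1,4,1,34); ℓ=4 even so k=3
k=0  a_k=17  p_k/q_k = 17/1
k=1  a_k=1  p_k/q_k = 18/1
k=2  a_k=4  p_k/q_k = 89/5
k=3  a_k=1  p_k/q_k = 107/6
fundamental: x₁=107, y₁=6  (since 11449 − 318·36 = 1)

107 6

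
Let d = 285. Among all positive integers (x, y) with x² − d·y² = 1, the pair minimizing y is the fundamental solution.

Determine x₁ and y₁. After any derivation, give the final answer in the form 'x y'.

√285 → a₀=16, period (1,7,2,7,1,32); ℓ=6 even so k=5
k=0  a_k=16  p_k/q_k = 16/1
k=1  a_k=1  p_k/q_k = 17/1
…
k=4  a_k=7  p_k/q_k = 2144/127
k=5  a_k=1  p_k/q_k = 2431/144
fundamental: x₁=2431, y₁=144  (since 5909761 − 285·20736 = 1)

2431 144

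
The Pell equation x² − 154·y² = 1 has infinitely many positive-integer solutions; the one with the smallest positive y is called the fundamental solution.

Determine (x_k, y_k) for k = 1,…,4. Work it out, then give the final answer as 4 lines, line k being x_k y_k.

√154 → a₀=12, period (2,2,3,1,2,1,3,2,2,24); ℓ=10 even so k=9
a_0=12:  p_0=12·1+0=12,  q_0=12·0+1=1
…
a_2=2:  p_2=2·25+12=62,  q_2=2·2+1=5
…
a_8=2:  p_8=2·3847+1030=8724,  q_8=2·310+83=703
a_9=2:  p_9=2·8724+3847=21295,  q_9=2·703+310=1716
(x₁, y₁) = (21295, 1716);  21295² − 154·1716² = 1 ✓
(x_2, y_2) = (21295·21295 + 154·1716·1716, 21295·1716 + 1716·21295) = (906954049, 73084440)
(x_3, y_3) = (21295·906954049 + 154·1716·73084440, 21295·73084440 + 1716·906954049) = (38627172925615, 3112666297884)
(x_4, y_4) = (21295·38627172925615 + 154·1716·3112666297884, 21295·3112666297884 + 1716·38627172925615) = (1645131293994988801, 132568457553795120)

21295 1716
906954049 73084440
38627172925615 3112666297884
1645131293994988801 132568457553795120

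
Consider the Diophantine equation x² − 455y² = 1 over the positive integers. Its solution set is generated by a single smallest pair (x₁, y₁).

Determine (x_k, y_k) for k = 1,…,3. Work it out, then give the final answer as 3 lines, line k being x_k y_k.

[21; 3,42] for √455; ℓ=2 ⇒ convergent index 1
i=0: a=21 ⇒ p=21, q=1
i=1: a=3 ⇒ p=64, q=3
→ (64, 3).  Check: 64²=4096, 455·3²=4095, difference 1.
(64+3√455)^2 = 8191 + 384√455
(64+3√455)^3 = 1048384 + 49149√455

64 3
8191 384
1048384 49149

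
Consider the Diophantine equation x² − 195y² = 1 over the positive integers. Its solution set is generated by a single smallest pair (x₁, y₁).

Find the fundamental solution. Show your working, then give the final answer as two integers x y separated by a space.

d=195: √d = [13; 1,26] (ℓ=2, even), read p_1/q_1
step 0: (13, 1)  from 13·(1,0) + (0,1)
step 1: (14, 1)  from 1·(13,1) + (1,0)
fundamental: x₁=14, y₁=1  (since 196 − 195·1 = 1)

14 1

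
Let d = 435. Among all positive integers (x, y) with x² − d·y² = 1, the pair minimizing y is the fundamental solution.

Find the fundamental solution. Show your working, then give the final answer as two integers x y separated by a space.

146 7

√435 = [20; 1,5,1,40, …], period ℓ=4 (even) → k=3
i=0: a=20 ⇒ p=20, q=1
…
i=2: a=5 ⇒ p=125, q=6
i=3: a=1 ⇒ p=146, q=7
(x₁, y₁) = (146, 7);  146² − 435·7² = 1 ✓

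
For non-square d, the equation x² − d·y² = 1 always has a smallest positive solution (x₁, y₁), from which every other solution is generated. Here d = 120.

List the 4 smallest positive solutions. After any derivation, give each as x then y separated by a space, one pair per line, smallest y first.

√120 → a₀=10, period (1,20); ℓ=2 even so k=1
i=0: a=10 ⇒ p=10, q=1
i=1: a=1 ⇒ p=11, q=1
(x₁, y₁) = (11, 1);  11² − 120·1² = 1 ✓
(x_2, y_2) = (11·11 + 120·1·1, 11·1 + 1·11) = (241, 22)
(x_3, y_3) = (11·241 + 120·1·22, 11·22 + 1·241) = (5291, 483)
(x_4, y_4) = (11·5291 + 120·1·483, 11·483 + 1·5291) = (116161, 10604)

11 1
241 22
5291 483
116161 10604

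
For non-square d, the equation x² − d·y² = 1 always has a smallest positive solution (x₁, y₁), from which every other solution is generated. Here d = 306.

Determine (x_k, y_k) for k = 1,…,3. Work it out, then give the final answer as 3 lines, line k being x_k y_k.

35 2
2449 140
171395 9798

d=306: √d = [17; 2,34] (ℓ=2, even), read p_1/q_1
k=0  a_k=17  p_k/q_k = 17/1
k=1  a_k=2  p_k/q_k = 35/2
fundamental: x₁=35, y₁=2  (since 1225 − 306·4 = 1)
n=2: (35,2)∘(35,2) = (35·35+306·2·2, 35·2+2·35) = (2449,140)
n=3: (2449,140)∘(35,2) = (35·2449+306·2·140, 35·140+2·2449) = (171395,9798)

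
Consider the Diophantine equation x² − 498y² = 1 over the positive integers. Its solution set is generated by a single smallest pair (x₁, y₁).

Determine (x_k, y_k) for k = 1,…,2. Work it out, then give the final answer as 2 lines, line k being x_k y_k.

[22; 3,6,22,6,3,44] for √498; ℓ=6 ⇒ convergent index 5
k=0  a_k=22  p_k/q_k = 22/1
k=1  a_k=3  p_k/q_k = 67/3
k=2  a_k=6  p_k/q_k = 424/19
k=3  a_k=22  p_k/q_k = 9395/421
k=4  a_k=6  p_k/q_k = 56794/2545
k=5  a_k=3  p_k/q_k = 179777/8056
→ (179777, 8056).  Check: 179777²=32319769729, 498·8056²=32319769728, difference 1.
k=2:  x_2 = 179777·179777+498·8056·8056 = 64639539457,  y_2 = 179777·8056+8056·179777 = 2896567024

179777 8056
64639539457 2896567024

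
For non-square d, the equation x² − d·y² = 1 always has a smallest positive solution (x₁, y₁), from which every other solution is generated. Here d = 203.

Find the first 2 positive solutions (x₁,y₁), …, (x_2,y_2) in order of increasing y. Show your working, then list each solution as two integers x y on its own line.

d=203: √d = [14; 4,28] (ℓ=2, even), read p_1/q_1
k=0  a_k=14  p_k/q_k = 14/1
k=1  a_k=4  p_k/q_k = 57/4
fundamental: x₁=57, y₁=4  (since 3249 − 203·16 = 1)
(x_2, y_2) = (57·57 + 203·4·4, 57·4 + 4·57) = (6497, 456)

57 4
6497 456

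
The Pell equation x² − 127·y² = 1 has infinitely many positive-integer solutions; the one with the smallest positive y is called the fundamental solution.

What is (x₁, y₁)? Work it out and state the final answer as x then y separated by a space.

4730624 419775

[11; 3,1,2,2,7,11,7,2,2,1,3,22] for √127; ℓ=12 ⇒ convergent index 11
k=0  a_k=11  p_k/q_k = 11/1
k=1  a_k=3  p_k/q_k = 34/3
k=2  a_k=1  p_k/q_k = 45/4
…
k=5  a_k=7  p_k/q_k = 2175/193
…
k=7  a_k=7  p_k/q_k = 171701/15236
k=8  a_k=2  p_k/q_k = 367620/32621
k=9  a_k=2  p_k/q_k = 906941/80478
k=10  a_k=1  p_k/q_k = 1274561/113099
k=11  a_k=3  p_k/q_k = 4730624/419775
(x₁, y₁) = (4730624, 419775);  4730624² − 127·419775² = 1 ✓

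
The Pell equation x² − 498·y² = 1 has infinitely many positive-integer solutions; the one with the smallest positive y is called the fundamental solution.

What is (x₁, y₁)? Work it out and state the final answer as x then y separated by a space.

179777 8056

[22; 3,6,22,6,3,44] for √498; ℓ=6 ⇒ convergent index 5
i=0: a=22 ⇒ p=22, q=1
…
i=2: a=6 ⇒ p=424, q=19
i=3: a=22 ⇒ p=9395, q=421
i=4: a=6 ⇒ p=56794, q=2545
i=5: a=3 ⇒ p=179777, q=8056
(x₁, y₁) = (179777, 8056);  179777² − 498·8056² = 1 ✓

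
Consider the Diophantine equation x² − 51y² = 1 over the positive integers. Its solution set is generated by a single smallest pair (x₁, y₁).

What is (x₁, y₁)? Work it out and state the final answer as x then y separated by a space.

50 7

√51 = [7; 7,14, …], period ℓ=2 (even) → k=1
k=0  a_k=7  p_k/q_k = 7/1
k=1  a_k=7  p_k/q_k = 50/7
fundamental: x₁=50, y₁=7  (since 2500 − 51·49 = 1)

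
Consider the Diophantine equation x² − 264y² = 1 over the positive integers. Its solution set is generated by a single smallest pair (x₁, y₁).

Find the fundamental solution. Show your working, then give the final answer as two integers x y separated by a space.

65 4

d=264: √d = [16; 4,32] (ℓ=2, even), read p_1/q_1
step 0: (16, 1)  from 16·(1,0) + (0,1)
step 1: (65, 4)  from 4·(16,1) + (1,0)
(x₁, y₁) = (65, 4);  65² − 264·4² = 1 ✓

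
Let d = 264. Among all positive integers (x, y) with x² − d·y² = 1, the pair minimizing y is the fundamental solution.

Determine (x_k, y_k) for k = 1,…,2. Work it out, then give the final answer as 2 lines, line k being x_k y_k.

d=264: √d = [16; 4,32] (ℓ=2, even), read p_1/q_1
step 0: (16, 1)  from 16·(1,0) + (0,1)
step 1: (65, 4)  from 4·(16,1) + (1,0)
(x₁, y₁) = (65, 4);  65² − 264·4² = 1 ✓
(65+4√264)^2 = 8449 + 520√264

65 4
8449 520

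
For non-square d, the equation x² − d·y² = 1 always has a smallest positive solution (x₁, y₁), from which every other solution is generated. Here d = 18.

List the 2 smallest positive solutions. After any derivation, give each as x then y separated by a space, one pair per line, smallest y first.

d=18: √d = [4; 4,8] (ℓ=2, even), read p_1/q_1
a_0=4:  p_0=4·1+0=4,  q_0=4·0+1=1
a_1=4:  p_1=4·4+1=17,  q_1=4·1+0=4
→ (17, 4).  Check: 17²=289, 18·4²=288, difference 1.
k=2:  x_2 = 17·17+18·4·4 = 577,  y_2 = 17·4+4·17 = 136

17 4
577 136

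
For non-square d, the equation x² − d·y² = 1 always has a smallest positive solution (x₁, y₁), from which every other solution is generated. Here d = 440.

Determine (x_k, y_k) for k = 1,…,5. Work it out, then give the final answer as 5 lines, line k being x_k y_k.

21 1
881 42
36981 1763
1552321 74004
65160501 3106405

[20; 1,40] for √440; ℓ=2 ⇒ convergent index 1
k=0  a_k=20  p_k/q_k = 20/1
k=1  a_k=1  p_k/q_k = 21/1
(x₁, y₁) = (21, 1);  21² − 440·1² = 1 ✓
n=2: (21,1)∘(21,1) = (21·21+440·1·1, 21·1+1·21) = (881,42)
n=3: (881,42)∘(21,1) = (21·881+440·1·42, 21·42+1·881) = (36981,1763)
n=4: (36981,1763)∘(21,1) = (21·36981+440·1·1763, 21·1763+1·36981) = (1552321,74004)
n=5: (1552321,74004)∘(21,1) = (21·1552321+440·1·74004, 21·74004+1·1552321) = (65160501,3106405)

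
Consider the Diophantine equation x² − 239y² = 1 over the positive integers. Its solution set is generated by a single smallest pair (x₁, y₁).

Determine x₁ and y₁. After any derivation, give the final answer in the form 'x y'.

6195120 400729

√239 = [15; 2,5,1,2,4,15,4,2,1,5,2,30, …], period ℓ=12 (even) → k=11
a_0=15:  p_0=15·1+0=15,  q_0=15·0+1=1
a_1=2:  p_1=2·15+1=31,  q_1=2·1+0=2
…
a_4=2:  p_4=2·201+170=572,  q_4=2·13+11=37
…
a_6=15:  p_6=15·2489+572=37907,  q_6=15·161+37=2452
a_7=4:  p_7=4·37907+2489=154117,  q_7=4·2452+161=9969
…
a_10=5:  p_10=5·500258+346141=2847431,  q_10=5·32359+22390=184185
a_11=2:  p_11=2·2847431+500258=6195120,  q_11=2·184185+32359=400729
→ (6195120, 400729).  Check: 6195120²=38379511814400, 239·400729²=38379511814399, difference 1.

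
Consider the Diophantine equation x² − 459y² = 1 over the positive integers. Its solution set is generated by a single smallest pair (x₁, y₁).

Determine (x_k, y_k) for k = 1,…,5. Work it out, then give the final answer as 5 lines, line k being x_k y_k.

d=459: √d = [21; 2,2,1,4,21,4,1,2,2,42] (ℓ=10, even), read p_9/q_9
k=0  a_k=21  p_k/q_k = 21/1
…
k=3  a_k=1  p_k/q_k = 150/7
k=4  a_k=4  p_k/q_k = 707/33
…
k=6  a_k=4  p_k/q_k = 60695/2833
k=7  a_k=1  p_k/q_k = 75692/3533
k=8  a_k=2  p_k/q_k = 212079/9899
k=9  a_k=2  p_k/q_k = 499850/23331
(x₁, y₁) = (499850, 23331);  499850² − 459·23331² = 1 ✓
(x_2, y_2) = (499850·499850 + 459·23331·23331, 499850·23331 + 23331·499850) = (499700044999, 23324000700)
(x_3, y_3) = (499850·499700044999 + 459·23331·23324000700, 499850·23324000700 + 23331·499700044999) = (499550134985000450, 23317003499766669)
(x_4, y_4) = (499850·499550134985000450 + 459·23331·23317003499766669, 499850·23317003499766669 + 23331·499550134985000450) = (499400269944005249820001, 23310008398693414998600)
(x_5, y_5) = (499850·499400269944005249820001 + 459·23331·23310008398693414998600, 499850·23310008398693414998600 + 23331·499400269944005249820001) = (499250449862522498110069999250, 23303015396150489970600653331)

499850 23331
499700044999 23324000700
499550134985000450 23317003499766669
499400269944005249820001 23310008398693414998600
499250449862522498110069999250 23303015396150489970600653331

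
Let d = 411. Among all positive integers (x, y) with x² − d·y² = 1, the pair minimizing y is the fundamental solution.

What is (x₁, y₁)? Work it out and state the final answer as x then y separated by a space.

49730 2453

√411 → a₀=20, period (3,1,1,1,19,1,1,1,3,40); ℓ=10 even so k=9
i=0: a=20 ⇒ p=20, q=1
…
i=2: a=1 ⇒ p=81, q=4
…
i=8: a=1 ⇒ p=13583, q=670
i=9: a=3 ⇒ p=49730, q=2453
→ (49730, 2453).  Check: 49730²=2473072900, 411·2453²=2473072899, difference 1.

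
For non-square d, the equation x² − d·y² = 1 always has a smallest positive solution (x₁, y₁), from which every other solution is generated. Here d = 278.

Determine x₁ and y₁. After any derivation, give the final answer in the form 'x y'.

2501 150

[16; 1,2,16,2,1,32] for √278; ℓ=6 ⇒ convergent index 5
step 0: (16, 1)  from 16·(1,0) + (0,1)
…
step 4: (1684, 101)  from 2·(817,49) + (50,3)
step 5: (2501, 150)  from 1·(1684,101) + (817,49)
→ (2501, 150).  Check: 2501²=6255001, 278·150²=6255000, difference 1.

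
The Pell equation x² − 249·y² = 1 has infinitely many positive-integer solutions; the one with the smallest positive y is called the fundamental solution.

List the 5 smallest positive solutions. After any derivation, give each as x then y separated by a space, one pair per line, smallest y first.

8553815 542076
146335502108449 9273635639880
2503453625935556812055 158649927281879742324
42828158354663763449114371201 2714124255465295062538692240
732688286712993936041346554632551575 46432233536525587120811525646048876

√249 → a₀=15, period (1,3,1,1,5,…,3,1,30); ℓ=16 even so k=15
i=0: a=15 ⇒ p=15, q=1
i=1: a=1 ⇒ p=16, q=1
i=2: a=3 ⇒ p=63, q=4
i=3: a=1 ⇒ p=79, q=5
…
i=5: a=5 ⇒ p=789, q=50
i=6: a=1 ⇒ p=931, q=59
i=7: a=3 ⇒ p=3582, q=227
…
i=9: a=3 ⇒ p=113835, q=7214
…
i=12: a=1 ⇒ p=1017351, q=64472
i=13: a=1 ⇒ p=1884116, q=119401
i=14: a=3 ⇒ p=6669699, q=422675
i=15: a=1 ⇒ p=8553815, q=542076
(x₁, y₁) = (8553815, 542076);  8553815² − 249·542076² = 1 ✓
(x_2, y_2) = (8553815·8553815 + 249·542076·542076, 8553815·542076 + 542076·8553815) = (146335502108449, 9273635639880)
(x_3, y_3) = (8553815·146335502108449 + 249·542076·9273635639880, 8553815·9273635639880 + 542076·146335502108449) = (2503453625935556812055, 158649927281879742324)
(x_4, y_4) = (8553815·2503453625935556812055 + 249·542076·158649927281879742324, 8553815·158649927281879742324 + 542076·2503453625935556812055) = (42828158354663763449114371201, 2714124255465295062538692240)
(x_5, y_5) = (8553815·42828158354663763449114371201 + 249·542076·2714124255465295062538692240, 8553815·2714124255465295062538692240 + 542076·42828158354663763449114371201) = (732688286712993936041346554632551575, 46432233536525587120811525646048876)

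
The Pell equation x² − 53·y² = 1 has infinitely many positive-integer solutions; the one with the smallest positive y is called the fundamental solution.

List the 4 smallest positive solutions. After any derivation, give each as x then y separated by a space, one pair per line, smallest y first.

66249 9100
8777860001 1205731800
1163048894346249 159757052027300
154101652394311440001 21167489878307463600

√53 → a₀=7, period (3,1,1,3,14); ℓ=5 odd so k=9
k=0  a_k=7  p_k/q_k = 7/1
k=1  a_k=3  p_k/q_k = 22/3
k=2  a_k=1  p_k/q_k = 29/4
k=3  a_k=1  p_k/q_k = 51/7
…
k=5  a_k=14  p_k/q_k = 2599/357
k=6  a_k=3  p_k/q_k = 7979/1096
k=7  a_k=1  p_k/q_k = 10578/1453
k=8  a_k=1  p_k/q_k = 18557/2549
k=9  a_k=3  p_k/q_k = 66249/9100
fundamental: x₁=66249, y₁=9100  (since 4388930001 − 53·82810000 = 1)
k=2:  x_2 = 66249·66249+53·9100·9100 = 8777860001,  y_2 = 66249·9100+9100·66249 = 1205731800
k=3:  x_3 = 66249·8777860001+53·9100·1205731800 = 1163048894346249,  y_3 = 66249·1205731800+9100·8777860001 = 159757052027300
k=4:  x_4 = 66249·1163048894346249+53·9100·159757052027300 = 154101652394311440001,  y_4 = 66249·159757052027300+9100·1163048894346249 = 21167489878307463600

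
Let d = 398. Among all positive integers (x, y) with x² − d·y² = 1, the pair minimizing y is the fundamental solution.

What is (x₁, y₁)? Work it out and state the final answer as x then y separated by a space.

399 20

[19; 1,18,1,38] for √398; ℓ=4 ⇒ convergent index 3
i=0: a=19 ⇒ p=19, q=1
i=1: a=1 ⇒ p=20, q=1
i=2: a=18 ⇒ p=379, q=19
i=3: a=1 ⇒ p=399, q=20
fundamental: x₁=399, y₁=20  (since 159201 − 398·400 = 1)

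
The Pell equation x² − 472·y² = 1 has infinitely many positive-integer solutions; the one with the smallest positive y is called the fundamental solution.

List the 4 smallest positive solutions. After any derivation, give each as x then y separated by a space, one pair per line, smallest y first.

d=472: √d = [21; 1,2,1,1,1,…,2,1,42] (ℓ=14, even), read p_13/q_13
i=0: a=21 ⇒ p=21, q=1
i=1: a=1 ⇒ p=22, q=1
…
i=5: a=1 ⇒ p=239, q=11
…
i=7: a=5 ⇒ p=5779, q=266
i=8: a=4 ⇒ p=24224, q=1115
…
i=11: a=1 ⇒ p=84230, q=3877
i=12: a=2 ⇒ p=222687, q=10250
i=13: a=1 ⇒ p=306917, q=14127
fundamental: x₁=306917, y₁=14127  (since 94198044889 − 472·199572129 = 1)
(x_2, y_2) = (306917·306917 + 472·14127·14127, 306917·14127 + 14127·306917) = (188396089777, 8671632918)
(x_3, y_3) = (306917·188396089777 + 472·14127·8671632918, 306917·8671632918 + 14127·188396089777) = (115643925371868101, 5322943120573485)
(x_4, y_4) = (306917·115643925371868101 + 472·14127·5322943120573485, 306917·5322943120573485 + 14127·115643925371868101) = (70986173286526887819457, 3267403467465432958572)

306917 14127
188396089777 8671632918
115643925371868101 5322943120573485
70986173286526887819457 3267403467465432958572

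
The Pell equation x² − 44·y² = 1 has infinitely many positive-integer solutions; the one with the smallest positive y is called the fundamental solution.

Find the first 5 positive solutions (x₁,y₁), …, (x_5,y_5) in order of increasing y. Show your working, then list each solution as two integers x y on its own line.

199 30
79201 11940
31521799 4752090
12545596801 1891319880
4993116004999 752740560150

[6; 1,1,1,2,1,1,1,12] for √44; ℓ=8 ⇒ convergent index 7
step 0: (6, 1)  from 6·(1,0) + (0,1)
step 1: (7, 1)  from 1·(6,1) + (1,0)
step 2: (13, 2)  from 1·(7,1) + (6,1)
step 3: (20, 3)  from 1·(13,2) + (7,1)
step 4: (53, 8)  from 2·(20,3) + (13,2)
…
step 6: (126, 19)  from 1·(73,11) + (53,8)
step 7: (199, 30)  from 1·(126,19) + (73,11)
fundamental: x₁=199, y₁=30  (since 39601 − 44·900 = 1)
k=2:  x_2 = 199·199+44·30·30 = 79201,  y_2 = 199·30+30·199 = 11940
k=3:  x_3 = 199·79201+44·30·11940 = 31521799,  y_3 = 199·11940+30·79201 = 4752090
k=4:  x_4 = 199·31521799+44·30·4752090 = 12545596801,  y_4 = 199·4752090+30·31521799 = 1891319880
k=5:  x_5 = 199·12545596801+44·30·1891319880 = 4993116004999,  y_5 = 199·1891319880+30·12545596801 = 752740560150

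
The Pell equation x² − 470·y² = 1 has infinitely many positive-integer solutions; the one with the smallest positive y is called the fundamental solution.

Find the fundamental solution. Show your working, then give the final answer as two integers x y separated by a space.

1691 78

d=470: √d = [21; 1,2,8,2,1,42] (ℓ=6, even), read p_5/q_5
a_0=21:  p_0=21·1+0=21,  q_0=21·0+1=1
a_1=1:  p_1=1·21+1=22,  q_1=1·1+0=1
a_2=2:  p_2=2·22+21=65,  q_2=2·1+1=3
…
a_4=2:  p_4=2·542+65=1149,  q_4=2·25+3=53
a_5=1:  p_5=1·1149+542=1691,  q_5=1·53+25=78
fundamental: x₁=1691, y₁=78  (since 2859481 − 470·6084 = 1)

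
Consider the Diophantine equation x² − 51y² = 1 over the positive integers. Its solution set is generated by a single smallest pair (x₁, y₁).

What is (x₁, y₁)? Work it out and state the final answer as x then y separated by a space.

√51 = [7; 7,14, …], period ℓ=2 (even) → k=1
step 0: (7, 1)  from 7·(1,0) + (0,1)
step 1: (50, 7)  from 7·(7,1) + (1,0)
→ (50, 7).  Check: 50²=2500, 51·7²=2499, difference 1.

50 7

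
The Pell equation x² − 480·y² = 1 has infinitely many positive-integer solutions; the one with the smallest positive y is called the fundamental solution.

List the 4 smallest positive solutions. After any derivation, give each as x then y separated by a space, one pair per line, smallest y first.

[21; 1,9,1,42] for √480; ℓ=4 ⇒ convergent index 3
i=0: a=21 ⇒ p=21, q=1
i=1: a=1 ⇒ p=22, q=1
i=2: a=9 ⇒ p=219, q=10
i=3: a=1 ⇒ p=241, q=11
→ (241, 11).  Check: 241²=58081, 480·11²=58080, difference 1.
(241+11√480)^2 = 116161 + 5302√480
(241+11√480)^3 = 55989361 + 2555553√480
(241+11√480)^4 = 26986755841 + 1231771244√480

241 11
116161 5302
55989361 2555553
26986755841 1231771244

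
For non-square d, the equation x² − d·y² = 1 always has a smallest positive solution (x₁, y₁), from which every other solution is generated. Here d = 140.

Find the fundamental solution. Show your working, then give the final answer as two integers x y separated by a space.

71 6

d=140: √d = [11; 1,4,1,22] (ℓ=4, even), read p_3/q_3
k=0  a_k=11  p_k/q_k = 11/1
…
k=2  a_k=4  p_k/q_k = 59/5
k=3  a_k=1  p_k/q_k = 71/6
(x₁, y₁) = (71, 6);  71² − 140·6² = 1 ✓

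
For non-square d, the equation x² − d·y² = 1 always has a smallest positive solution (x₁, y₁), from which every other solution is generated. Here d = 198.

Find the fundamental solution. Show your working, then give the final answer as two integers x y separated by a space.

d=198: √d = [14; 14,28] (ℓ=2, even), read p_1/q_1
i=0: a=14 ⇒ p=14, q=1
i=1: a=14 ⇒ p=197, q=14
fundamental: x₁=197, y₁=14  (since 38809 − 198·196 = 1)

197 14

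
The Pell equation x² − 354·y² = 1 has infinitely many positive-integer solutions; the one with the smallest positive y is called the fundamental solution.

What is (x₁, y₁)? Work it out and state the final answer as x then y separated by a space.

258065 13716

[18; 1,4,2,2,18,2,2,4,1,36] for √354; ℓ=10 ⇒ convergent index 9
a_0=18:  p_0=18·1+0=18,  q_0=18·0+1=1
…
a_4=2:  p_4=2·207+94=508,  q_4=2·11+5=27
a_5=18:  p_5=18·508+207=9351,  q_5=18·27+11=497
a_6=2:  p_6=2·9351+508=19210,  q_6=2·497+27=1021
…
a_8=4:  p_8=4·47771+19210=210294,  q_8=4·2539+1021=11177
a_9=1:  p_9=1·210294+47771=258065,  q_9=1·11177+2539=13716
→ (258065, 13716).  Check: 258065²=66597544225, 354·13716²=66597544224, difference 1.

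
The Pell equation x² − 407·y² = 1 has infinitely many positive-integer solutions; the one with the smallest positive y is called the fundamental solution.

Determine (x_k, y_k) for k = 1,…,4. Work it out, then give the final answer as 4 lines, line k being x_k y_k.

2663 132
14183137 703032
75539384999 3744348300
402322750321537 19942398342768

√407 = [20; 5,1,2,1,5,40, …], period ℓ=6 (even) → k=5
step 0: (20, 1)  from 20·(1,0) + (0,1)
step 1: (101, 5)  from 5·(20,1) + (1,0)
step 2: (121, 6)  from 1·(101,5) + (20,1)
step 3: (343, 17)  from 2·(121,6) + (101,5)
step 4: (464, 23)  from 1·(343,17) + (121,6)
step 5: (2663, 132)  from 5·(464,23) + (343,17)
(x₁, y₁) = (2663, 132);  2663² − 407·132² = 1 ✓
n=2: (2663,132)∘(2663,132) = (2663·2663+407·132·132, 2663·132+132·2663) = (14183137,703032)
n=3: (14183137,703032)∘(2663,132) = (2663·14183137+407·132·703032, 2663·703032+132·14183137) = (75539384999,3744348300)
n=4: (75539384999,3744348300)∘(2663,132) = (2663·75539384999+407·132·3744348300, 2663·3744348300+132·75539384999) = (402322750321537,19942398342768)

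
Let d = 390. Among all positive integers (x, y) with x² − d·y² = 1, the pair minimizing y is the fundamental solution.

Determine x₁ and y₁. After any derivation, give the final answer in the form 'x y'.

√390 → a₀=19, period (1,2,1,38); ℓ=4 even so k=3
a_0=19:  p_0=19·1+0=19,  q_0=19·0+1=1
…
a_2=2:  p_2=2·20+19=59,  q_2=2·1+1=3
a_3=1:  p_3=1·59+20=79,  q_3=1·3+1=4
fundamental: x₁=79, y₁=4  (since 6241 − 390·16 = 1)

79 4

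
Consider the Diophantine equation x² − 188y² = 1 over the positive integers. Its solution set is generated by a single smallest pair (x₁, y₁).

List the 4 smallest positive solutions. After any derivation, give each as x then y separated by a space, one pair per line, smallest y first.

[13; 1,2,2,6,2,2,1,26] for √188; ℓ=8 ⇒ convergent index 7
step 0: (13, 1)  from 13·(1,0) + (0,1)
step 1: (14, 1)  from 1·(13,1) + (1,0)
…
step 6: (3277, 239)  from 2·(1330,97) + (617,45)
step 7: (4607, 336)  from 1·(3277,239) + (1330,97)
fundamental: x₁=4607, y₁=336  (since 21224449 − 188·112896 = 1)
n=2: (4607,336)∘(4607,336) = (4607·4607+188·336·336, 4607·336+336·4607) = (42448897,3095904)
n=3: (42448897,3095904)∘(4607,336) = (4607·42448897+188·336·3095904, 4607·3095904+336·42448897) = (391124132351,28525659120)
n=4: (391124132351,28525659120)∘(4607,336) = (4607·391124132351+188·336·28525659120, 4607·28525659120+336·391124132351) = (3603817713033217,262835420035776)

4607 336
42448897 3095904
391124132351 28525659120
3603817713033217 262835420035776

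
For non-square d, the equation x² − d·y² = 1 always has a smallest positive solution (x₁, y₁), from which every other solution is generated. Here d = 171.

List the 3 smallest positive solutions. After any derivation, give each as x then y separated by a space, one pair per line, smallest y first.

170 13
57799 4420
19651490 1502787

d=171: √d = [13; 13,26] (ℓ=2, even), read p_1/q_1
step 0: (13, 1)  from 13·(1,0) + (0,1)
step 1: (170, 13)  from 13·(13,1) + (1,0)
fundamental: x₁=170, y₁=13  (since 28900 − 171·169 = 1)
k=2:  x_2 = 170·170+171·13·13 = 57799,  y_2 = 170·13+13·170 = 4420
k=3:  x_3 = 170·57799+171·13·4420 = 19651490,  y_3 = 170·4420+13·57799 = 1502787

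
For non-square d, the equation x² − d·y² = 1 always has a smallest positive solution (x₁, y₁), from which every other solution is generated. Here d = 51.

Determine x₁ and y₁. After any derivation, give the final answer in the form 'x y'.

√51 = [7; 7,14, …], period ℓ=2 (even) → k=1
a_0=7:  p_0=7·1+0=7,  q_0=7·0+1=1
a_1=7:  p_1=7·7+1=50,  q_1=7·1+0=7
(x₁, y₁) = (50, 7);  50² − 51·7² = 1 ✓

50 7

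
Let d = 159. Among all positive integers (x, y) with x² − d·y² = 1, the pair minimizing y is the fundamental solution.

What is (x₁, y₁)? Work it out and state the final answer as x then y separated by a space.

1324 105

d=159: √d = [12; 1,1,1,1,3,1,1,1,1,24] (ℓ=10, even), read p_9/q_9
i=0: a=12 ⇒ p=12, q=1
i=1: a=1 ⇒ p=13, q=1
i=2: a=1 ⇒ p=25, q=2
i=3: a=1 ⇒ p=38, q=3
…
i=5: a=3 ⇒ p=227, q=18
i=6: a=1 ⇒ p=290, q=23
…
i=8: a=1 ⇒ p=807, q=64
i=9: a=1 ⇒ p=1324, q=105
(x₁, y₁) = (1324, 105);  1324² − 159·105² = 1 ✓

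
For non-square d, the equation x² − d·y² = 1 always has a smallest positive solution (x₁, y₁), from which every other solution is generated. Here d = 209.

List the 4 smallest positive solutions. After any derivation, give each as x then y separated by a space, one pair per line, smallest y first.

d=209: √d = [14; 2,5,3,2,3,5,2,28] (ℓ=8, even), read p_7/q_7
step 0: (14, 1)  from 14·(1,0) + (0,1)
…
step 3: (506, 35)  from 3·(159,11) + (29,2)
…
step 5: (4019, 278)  from 3·(1171,81) + (506,35)
step 6: (21266, 1471)  from 5·(4019,278) + (1171,81)
step 7: (46551, 3220)  from 2·(21266,1471) + (4019,278)
fundamental: x₁=46551, y₁=3220  (since 2166995601 − 209·10368400 = 1)
n=2: (46551,3220)∘(46551,3220) = (46551·46551+209·3220·3220, 46551·3220+3220·46551) = (4333991201,299788440)
n=3: (4333991201,299788440)∘(46551,3220) = (46551·4333991201+209·3220·299788440, 46551·299788440+3220·4333991201) = (403503248748951,27910903337660)
n=4: (403503248748951,27910903337660)∘(46551,3220) = (46551·403503248748951+209·3220·27910903337660, 46551·27910903337660+3220·403503248748951) = (37566959460690844801,2598560922243032880)

46551 3220
4333991201 299788440
403503248748951 27910903337660
37566959460690844801 2598560922243032880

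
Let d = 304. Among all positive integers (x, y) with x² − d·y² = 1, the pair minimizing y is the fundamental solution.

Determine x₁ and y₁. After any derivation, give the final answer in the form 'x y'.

57799 3315

[17; 2,3,2,1,1,1,1,1,2,3,2,34] for √304; ℓ=12 ⇒ convergent index 11
k=0  a_k=17  p_k/q_k = 17/1
…
k=3  a_k=2  p_k/q_k = 279/16
…
k=9  a_k=2  p_k/q_k = 7445/427
k=10  a_k=3  p_k/q_k = 25177/1444
k=11  a_k=2  p_k/q_k = 57799/3315
→ (57799, 3315).  Check: 57799²=3340724401, 304·3315²=3340724400, difference 1.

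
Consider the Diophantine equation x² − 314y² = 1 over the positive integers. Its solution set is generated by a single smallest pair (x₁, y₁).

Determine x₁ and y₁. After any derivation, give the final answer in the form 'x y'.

392499 22150

√314 → a₀=17, period (1,2,1,1,2,1,34); ℓ=7 odd so k=13
k=0  a_k=17  p_k/q_k = 17/1
k=1  a_k=1  p_k/q_k = 18/1
…
k=3  a_k=1  p_k/q_k = 71/4
…
k=6  a_k=1  p_k/q_k = 443/25
…
k=8  a_k=1  p_k/q_k = 15824/893
…
k=10  a_k=1  p_k/q_k = 62853/3547
k=11  a_k=1  p_k/q_k = 109882/6201
k=12  a_k=2  p_k/q_k = 282617/15949
k=13  a_k=1  p_k/q_k = 392499/22150
(x₁, y₁) = (392499, 22150);  392499² − 314·22150² = 1 ✓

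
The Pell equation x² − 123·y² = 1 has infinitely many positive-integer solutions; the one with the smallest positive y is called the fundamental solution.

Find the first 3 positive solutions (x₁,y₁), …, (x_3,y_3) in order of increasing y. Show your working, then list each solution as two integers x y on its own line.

122 11
29767 2684
7263026 654885

d=123: √d = [11; 11,22] (ℓ=2, even), read p_1/q_1
a_0=11:  p_0=11·1+0=11,  q_0=11·0+1=1
a_1=11:  p_1=11·11+1=122,  q_1=11·1+0=11
fundamental: x₁=122, y₁=11  (since 14884 − 123·121 = 1)
(122+11√123)^2 = 29767 + 2684√123
(122+11√123)^3 = 7263026 + 654885√123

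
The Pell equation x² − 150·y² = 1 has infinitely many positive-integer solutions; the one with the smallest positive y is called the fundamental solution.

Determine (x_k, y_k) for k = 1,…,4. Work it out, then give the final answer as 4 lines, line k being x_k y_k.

49 4
4801 392
470449 38412
46099201 3763984

√150 → a₀=12, period (4,24); ℓ=2 even so k=1
i=0: a=12 ⇒ p=12, q=1
i=1: a=4 ⇒ p=49, q=4
(x₁, y₁) = (49, 4);  49² − 150·4² = 1 ✓
n=2: (49,4)∘(49,4) = (49·49+150·4·4, 49·4+4·49) = (4801,392)
n=3: (4801,392)∘(49,4) = (49·4801+150·4·392, 49·392+4·4801) = (470449,38412)
n=4: (470449,38412)∘(49,4) = (49·470449+150·4·38412, 49·38412+4·470449) = (46099201,3763984)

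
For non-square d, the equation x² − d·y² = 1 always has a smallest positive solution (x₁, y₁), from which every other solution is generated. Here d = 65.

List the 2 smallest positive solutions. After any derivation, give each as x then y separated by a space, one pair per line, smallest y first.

129 16
33281 4128

√65 = [8; 16, …], period ℓ=1 (odd) → k=1
step 0: (8, 1)  from 8·(1,0) + (0,1)
step 1: (129, 16)  from 16·(8,1) + (1,0)
→ (129, 16).  Check: 129²=16641, 65·16²=16640, difference 1.
k=2:  x_2 = 129·129+65·16·16 = 33281,  y_2 = 129·16+16·129 = 4128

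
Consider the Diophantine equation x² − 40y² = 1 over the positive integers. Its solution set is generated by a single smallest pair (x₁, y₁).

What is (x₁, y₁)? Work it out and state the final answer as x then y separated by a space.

√40 = [6; 3,12, …], period ℓ=2 (even) → k=1
k=0  a_k=6  p_k/q_k = 6/1
k=1  a_k=3  p_k/q_k = 19/3
fundamental: x₁=19, y₁=3  (since 361 − 40·9 = 1)

19 3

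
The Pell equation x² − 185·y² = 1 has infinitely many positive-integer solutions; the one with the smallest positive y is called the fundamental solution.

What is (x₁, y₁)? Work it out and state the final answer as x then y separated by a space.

9249 680

d=185: √d = [13; 1,1,1,1,26] (ℓ=5, odd), read p_9/q_9
i=0: a=13 ⇒ p=13, q=1
…
i=2: a=1 ⇒ p=27, q=2
…
i=4: a=1 ⇒ p=68, q=5
i=5: a=26 ⇒ p=1809, q=133
…
i=7: a=1 ⇒ p=3686, q=271
i=8: a=1 ⇒ p=5563, q=409
i=9: a=1 ⇒ p=9249, q=680
→ (9249, 680).  Check: 9249²=85544001, 185·680²=85544000, difference 1.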